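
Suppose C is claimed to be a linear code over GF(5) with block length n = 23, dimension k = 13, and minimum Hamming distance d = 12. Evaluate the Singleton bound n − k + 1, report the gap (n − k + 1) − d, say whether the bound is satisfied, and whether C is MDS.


Singleton RHS = n − k + 1 = 11, slack = -1, bound violated (no such code; not MDS).

Singleton bound: d ≤ n − k + 1.
Here n = 23, k = 13, so n − k + 1 = 11.
Given d = 12, check d ≤ 11: NO.
Slack = (n − k + 1) − d = -1.
The slack is negative: d = 12 exceeds n − k + 1 = 11 by 1, so the Singleton bound is violated and no linear [23, 13, 12]_5 code can exist. In particular it is not MDS (MDS requires d = n − k + 1 exactly).
Description: the claimed parameters are [23, 13, 12]_5; such a code would be impossible (violates the Singleton bound).


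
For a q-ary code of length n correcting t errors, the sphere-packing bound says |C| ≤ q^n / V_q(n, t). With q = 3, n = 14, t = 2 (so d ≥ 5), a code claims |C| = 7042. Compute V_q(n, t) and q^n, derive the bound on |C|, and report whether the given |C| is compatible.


V_q(n, t) = 393, q^n = 4782969, Hamming bound = 12170, |C| = 7042 ≤ bound (satisfied).

Step 1: Compute V_q(n, t) = Σ_{j=0}^2 C(n, j) (q−1)^j.
  j = 0: C(14,0)·(2)^0 = 1·1 = 1.
  j = 1: C(14,1)·(2)^1 = 14·2 = 28.
  j = 2: C(14,2)·(2)^2 = 91·4 = 364.
  V_q(n, t) = 1 + 28 + 364 = 393.
Step 2: q^n = 3^14 = 4782969.
Step 3: Hamming bound ⌊q^n / V_q(n,t)⌋ = ⌊4782969/393⌋ = 12170.
Step 4: Compare |C| = 7042 to 12170: satisfied.
The claimed |C| lies below the Hamming bound.


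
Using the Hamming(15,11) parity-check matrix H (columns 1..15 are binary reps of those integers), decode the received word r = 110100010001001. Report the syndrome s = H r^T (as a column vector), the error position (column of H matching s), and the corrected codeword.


s = (1, 1, 0, 0)^T, error position = 12, corrected codeword c = 110100010000001

Compute s = H r^T mod 2 one row at a time:
  s_1 = 1 + 0 + 0 + 0 + 1 + 0 + 0 + 1 = 3 ≡ 1 (mod 2).
  s_2 = 1 + 0 + 0 + 0 + 1 + 0 + 0 + 1 = 3 ≡ 1 (mod 2).
  s_3 = 1 + 0 + 0 + 0 + 0 + 0 + 0 + 1 = 2 ≡ 0 (mod 2).
  s_4 = 1 + 0 + 0 + 0 + 0 + 0 + 0 + 1 = 2 ≡ 0 (mod 2).
s = (1, 1, 0, 0)^T — this equals column 12 of H (binary 1100), so error is at position 12.
Correct: flip bit 12 of r = 110100010001001 to get c = 110100010000001.


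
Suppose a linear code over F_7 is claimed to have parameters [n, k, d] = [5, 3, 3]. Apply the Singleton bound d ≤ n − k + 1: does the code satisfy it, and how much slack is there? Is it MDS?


Singleton RHS = n − k + 1 = 3, slack = 0, bound satisfied, MDS.

Singleton bound: d ≤ n − k + 1.
Here n = 5, k = 3, so n − k + 1 = 3.
Given d = 3, check d ≤ 3: YES.
Slack = (n − k + 1) − d = 0.
The code is MDS (slack = 0).
Description: the claimed parameters are [5, 3, 3]_7; such a code would be MDS (meets Singleton bound).


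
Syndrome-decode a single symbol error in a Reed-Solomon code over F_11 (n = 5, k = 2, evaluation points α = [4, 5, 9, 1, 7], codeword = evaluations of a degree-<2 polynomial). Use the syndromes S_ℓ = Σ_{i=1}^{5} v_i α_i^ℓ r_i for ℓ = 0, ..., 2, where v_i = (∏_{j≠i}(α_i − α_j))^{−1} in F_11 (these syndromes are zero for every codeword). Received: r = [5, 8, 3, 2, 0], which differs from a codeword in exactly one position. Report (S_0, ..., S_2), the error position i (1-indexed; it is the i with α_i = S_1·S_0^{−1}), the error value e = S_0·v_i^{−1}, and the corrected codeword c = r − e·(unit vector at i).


S = (7, 6, 2), error at position 1, error magnitude e = 4, c = [1, 8, 3, 2, 0].

Step 1: column multipliers v_i = (∏_{j≠i}(α_i − α_j))^{−1} mod 11.
  i = 1 (α = 4): (4−5)(4−9)(4−1)(4−7) = (−1)·(−5)·3·(−3) = −45 ≡ 10, so v_1 = 10^{−1} = 10 (mod 11).
  i = 2 (α = 5): (5−4)(5−9)(5−1)(5−7) = 1·(−4)·4·(−2) = 32 ≡ 10, so v_2 = 10^{−1} = 10 (mod 11).
  i = 3 (α = 9): (9−4)(9−5)(9−1)(9−7) = 5·4·8·2 = 320 ≡ 1, so v_3 = 1^{−1} = 1 (mod 11).
  i = 4 (α = 1): (1−4)(1−5)(1−9)(1−7) = (−3)·(−4)·(−8)·(−6) = 576 ≡ 4, so v_4 = 4^{−1} = 3 (mod 11).
  i = 5 (α = 7): (7−4)(7−5)(7−9)(7−1) = 3·2·(−2)·6 = −72 ≡ 5, so v_5 = 5^{−1} = 9 (mod 11).
  v = [10, 10, 1, 3, 9].
Step 2: syndromes of r = [5, 8, 3, 2, 0] (all sums mod 11).
  S_0 = Σ v_i r_i = 10·5 + 10·8 + 1·3 + 3·2 + 9·0 = 139 ≡ 7.
  S_1 = Σ v_i α_i r_i = 10·4·5 + 10·5·8 + 1·9·3 + 3·1·2 + 9·7·0 = 633 ≡ 6.
  α_i^2 mod 11 = [5, 3, 4, 1, 5].
  S_2 = Σ v_i α_i^2 r_i = 10·5·5 + 10·3·8 + 1·4·3 + 3·1·2 + 9·5·0 = 508 ≡ 2.
  S = (7, 6, 2) ≠ 0, so r is not a codeword (an error is present).
Step 3: locate the error. For a single error e at position i, S_ℓ = v_i·e·α_i^ℓ, so α_err = S_1/S_0.
  S_0^{−1} = 7^{−1} = 8 (mod 11), so α_err = 6·8 = 48 ≡ 4 = α_1. Error position i = 1.
  Consistency check: S_2/S_1 = 2·2 = 4 ≡ 4 = α_err ✓ (single-error assumption holds).
Step 4: error magnitude e = S_0/v_1 = S_0·∏_{j≠1}(α_1 − α_j) = 7·10 = 70 ≡ 4 (mod 11).
Step 5: correct position 1: c_1 = r_1 − e = 5 − 4 ≡ 1 (mod 11). Hence c = [1, 8, 3, 2, 0].
  Check: interpolating c through the α_i gives m(x) = 6 + 7·x (degree < 2) with m(α_i) = c_i for every i, so c is indeed a codeword.


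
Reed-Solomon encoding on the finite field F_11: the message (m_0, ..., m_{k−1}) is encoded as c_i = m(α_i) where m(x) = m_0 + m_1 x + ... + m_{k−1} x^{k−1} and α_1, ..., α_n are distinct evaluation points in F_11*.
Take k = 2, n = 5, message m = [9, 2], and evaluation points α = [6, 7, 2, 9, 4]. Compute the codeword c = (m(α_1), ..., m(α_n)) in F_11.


c = [10, 1, 2, 5, 6]

Message polynomial: m(x) = 9 + 2·x (mod 11).
For each evaluation point α_i, compute m(α_i) mod 11:
  α_1 = 6: Horner steps 2 → 10, so m(6) = 10.
  α_2 = 7: Horner steps 2 → 1, so m(7) = 1.
  α_3 = 2: Horner steps 2 → 2, so m(2) = 2.
  α_4 = 9: Horner steps 2 → 5, so m(9) = 5.
  α_5 = 4: Horner steps 2 → 6, so m(4) = 6.
Codeword c = [10, 1, 2, 5, 6] ∈ F_11^5.


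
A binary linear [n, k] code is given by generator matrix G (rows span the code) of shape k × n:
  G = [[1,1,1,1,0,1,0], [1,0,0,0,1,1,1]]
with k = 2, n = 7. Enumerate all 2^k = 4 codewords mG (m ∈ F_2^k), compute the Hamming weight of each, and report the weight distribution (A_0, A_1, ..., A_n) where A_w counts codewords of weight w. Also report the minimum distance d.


Weight distribution: A_0 = 1, A_4 = 1, A_5 = 2. Minimum distance d = 4.

Enumerate all 2^2 = 4 messages m ∈ F_2^2.
For each, compute codeword c = mG in F_2^7, then tally its weight.
  m = 00 → c = 0000000, weight = 0.
  m = 10 → c = 1111010, weight = 5.
  m = 01 → c = 1000111, weight = 4.
  m = 11 → c = 0111101, weight = 5.
Tally weights:
  weight 0: 1 codewords.
  weight 4: 1 codewords.
  weight 5: 2 codewords.
Minimum distance d = smallest w > 0 with A_w > 0 = 4.
Sanity: Σ A_w = 4 = 2^2 = 4 ✓.


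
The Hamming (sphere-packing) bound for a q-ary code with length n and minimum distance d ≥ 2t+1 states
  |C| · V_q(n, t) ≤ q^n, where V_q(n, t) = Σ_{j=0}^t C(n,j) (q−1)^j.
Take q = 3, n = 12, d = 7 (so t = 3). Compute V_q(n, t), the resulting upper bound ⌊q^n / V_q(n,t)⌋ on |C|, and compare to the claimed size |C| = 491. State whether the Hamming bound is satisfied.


V_q(n, t) = 2049, q^n = 531441, Hamming bound = 259, |C| = 491 > bound (violated).

Step 1: Compute V_q(n, t) = Σ_{j=0}^3 C(n, j) (q−1)^j.
  j = 0: C(12,0)·(2)^0 = 1·1 = 1.
  j = 1: C(12,1)·(2)^1 = 12·2 = 24.
  j = 2: C(12,2)·(2)^2 = 66·4 = 264.
  j = 3: C(12,3)·(2)^3 = 220·8 = 1760.
  V_q(n, t) = 1 + 24 + 264 + 1760 = 2049.
Step 2: q^n = 3^12 = 531441.
Step 3: Hamming bound ⌊q^n / V_q(n,t)⌋ = ⌊531441/2049⌋ = 259.
Step 4: Compare |C| = 491 to 259: violated.
The claimed |C| lies above the Hamming bound, so no 3-ary code of length 12 with d ≥ 7 can have 491 codewords.


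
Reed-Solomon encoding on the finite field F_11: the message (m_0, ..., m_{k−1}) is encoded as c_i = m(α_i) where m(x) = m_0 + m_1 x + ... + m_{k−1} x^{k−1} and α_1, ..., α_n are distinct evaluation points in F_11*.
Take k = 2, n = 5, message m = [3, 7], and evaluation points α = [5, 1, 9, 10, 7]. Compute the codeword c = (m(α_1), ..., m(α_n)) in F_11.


c = [5, 10, 0, 7, 8]

Message polynomial: m(x) = 3 + 7·x (mod 11).
For each evaluation point α_i, compute m(α_i) mod 11:
  α_1 = 5: Horner steps 7 → 5, so m(5) = 5.
  α_2 = 1: Horner steps 7 → 10, so m(1) = 10.
  α_3 = 9: Horner steps 7 → 0, so m(9) = 0.
  α_4 = 10: Horner steps 7 → 7, so m(10) = 7.
  α_5 = 7: Horner steps 7 → 8, so m(7) = 8.
Codeword c = [5, 10, 0, 7, 8] ∈ F_11^5.


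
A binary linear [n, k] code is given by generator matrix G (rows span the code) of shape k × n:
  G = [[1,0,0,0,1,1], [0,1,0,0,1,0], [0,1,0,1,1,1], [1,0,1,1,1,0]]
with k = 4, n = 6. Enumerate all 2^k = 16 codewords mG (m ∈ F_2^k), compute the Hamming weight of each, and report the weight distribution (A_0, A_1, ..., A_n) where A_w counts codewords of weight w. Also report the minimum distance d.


Weight distribution: A_0 = 1, A_1 = 1, A_2 = 2, A_3 = 6, A_4 = 5, A_5 = 1. Minimum distance d = 1.

Enumerate all 2^4 = 16 messages m ∈ F_2^4.
For each, compute codeword c = mG in F_2^6, then tally its weight.
  m = 0000 → c = 000000, weight = 0.
  m = 1000 → c = 100011, weight = 3.
  m = 0100 → c = 010010, weight = 2.
  m = 1100 → c = 110001, weight = 3.
  m = 0010 → c = 010111, weight = 4.
  m = 1010 → c = 110100, weight = 3.
  m = 0110 → c = 000101, weight = 2.
  m = 1110 → c = 100110, weight = 3.
  m = 0001 → c = 101110, weight = 4.
  m = 1001 → c = 001101, weight = 3.
  m = 0101 → c = 111100, weight = 4.
  m = 1101 → c = 011111, weight = 5.
  m = 0011 → c = 111001, weight = 4.
  m = 1011 → c = 011010, weight = 3.
  m = 0111 → c = 101011, weight = 4.
  m = 1111 → c = 001000, weight = 1.
Tally weights:
  weight 0: 1 codewords.
  weight 1: 1 codewords.
  weight 2: 2 codewords.
  weight 3: 6 codewords.
  weight 4: 5 codewords.
  weight 5: 1 codewords.
Minimum distance d = smallest w > 0 with A_w > 0 = 1.
Sanity: Σ A_w = 16 = 2^4 = 16 ✓.


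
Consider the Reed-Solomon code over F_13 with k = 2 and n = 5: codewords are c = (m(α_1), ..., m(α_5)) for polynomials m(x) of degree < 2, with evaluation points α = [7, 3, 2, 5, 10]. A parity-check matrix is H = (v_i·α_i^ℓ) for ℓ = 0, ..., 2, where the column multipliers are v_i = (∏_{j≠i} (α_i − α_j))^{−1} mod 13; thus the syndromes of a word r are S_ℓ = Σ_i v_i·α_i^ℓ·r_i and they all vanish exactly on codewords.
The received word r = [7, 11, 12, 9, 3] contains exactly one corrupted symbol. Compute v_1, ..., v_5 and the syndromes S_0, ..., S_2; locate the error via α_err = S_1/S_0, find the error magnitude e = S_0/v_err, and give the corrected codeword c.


S = (8, 2, 7), error at position 5, error magnitude e = 12, c = [7, 11, 12, 9, 4].

Step 1: column multipliers v_i = (∏_{j≠i}(α_i − α_j))^{−1} mod 13.
  i = 1 (α = 7): (7−3)(7−2)(7−5)(7−10) = 4·5·2·(−3) = −120 ≡ 10, so v_1 = 10^{−1} = 4 (mod 13).
  i = 2 (α = 3): (3−7)(3−2)(3−5)(3−10) = (−4)·1·(−2)·(−7) = −56 ≡ 9, so v_2 = 9^{−1} = 3 (mod 13).
  i = 3 (α = 2): (2−7)(2−3)(2−5)(2−10) = (−5)·(−1)·(−3)·(−8) = 120 ≡ 3, so v_3 = 3^{−1} = 9 (mod 13).
  i = 4 (α = 5): (5−7)(5−3)(5−2)(5−10) = (−2)·2·3·(−5) = 60 ≡ 8, so v_4 = 8^{−1} = 5 (mod 13).
  i = 5 (α = 10): (10−7)(10−3)(10−2)(10−5) = 3·7·8·5 = 840 ≡ 8, so v_5 = 8^{−1} = 5 (mod 13).
  v = [4, 3, 9, 5, 5].
Step 2: syndromes of r = [7, 11, 12, 9, 3] (all sums mod 13).
  S_0 = Σ v_i r_i = 4·7 + 3·11 + 9·12 + 5·9 + 5·3 = 229 ≡ 8.
  S_1 = Σ v_i α_i r_i = 4·7·7 + 3·3·11 + 9·2·12 + 5·5·9 + 5·10·3 = 886 ≡ 2.
  α_i^2 mod 13 = [10, 9, 4, 12, 9].
  S_2 = Σ v_i α_i^2 r_i = 4·10·7 + 3·9·11 + 9·4·12 + 5·12·9 + 5·9·3 = 1684 ≡ 7.
  S = (8, 2, 7) ≠ 0, so r is not a codeword (an error is present).
Step 3: locate the error. For a single error e at position i, S_ℓ = v_i·e·α_i^ℓ, so α_err = S_1/S_0.
  S_0^{−1} = 8^{−1} = 5 (mod 13), so α_err = 2·5 = 10 ≡ 10 = α_5. Error position i = 5.
  Consistency check: S_2/S_1 = 7·7 = 49 ≡ 10 = α_err ✓ (single-error assumption holds).
Step 4: error magnitude e = S_0/v_5 = S_0·∏_{j≠5}(α_5 − α_j) = 8·8 = 64 ≡ 12 (mod 13).
Step 5: correct position 5: c_5 = r_5 − e = 3 − 12 ≡ 4 (mod 13). Hence c = [7, 11, 12, 9, 4].
  Check: interpolating c through the α_i gives m(x) = 1 + 12·x (degree < 2) with m(α_i) = c_i for every i, so c is indeed a codeword.


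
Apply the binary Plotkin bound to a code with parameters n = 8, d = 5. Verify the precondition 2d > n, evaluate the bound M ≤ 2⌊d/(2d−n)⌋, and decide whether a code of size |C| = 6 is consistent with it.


Plotkin bound M ≤ 4; given |C| = 6 > bound (violated).

Check applicability: 2d = 10, n = 8.
2d − n = 2 > 0, so Plotkin applies.
Compute d/(2d−n) = 5/2 ≈ 2.5000.
⌊d/(2d−n)⌋ = 2.
Plotkin bound: M ≤ 2·2 = 4.
Given |C| = 6, check: VIOLATED.
This |C| is above the Plotkin bound, so no binary code with n = 8, d = 5 and 6 codewords exists.


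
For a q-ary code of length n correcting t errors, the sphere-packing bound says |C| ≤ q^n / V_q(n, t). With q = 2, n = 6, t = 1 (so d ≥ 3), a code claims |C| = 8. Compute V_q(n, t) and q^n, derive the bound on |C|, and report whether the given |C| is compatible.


V_q(n, t) = 7, q^n = 64, Hamming bound = 9, |C| = 8 ≤ bound (satisfied).

Step 1: Compute V_q(n, t) = Σ_{j=0}^1 C(n, j) (q−1)^j.
  j = 0: C(6,0)·(1)^0 = 1·1 = 1.
  j = 1: C(6,1)·(1)^1 = 6·1 = 6.
  V_q(n, t) = 1 + 6 = 7.
Step 2: q^n = 2^6 = 64.
Step 3: Hamming bound ⌊q^n / V_q(n,t)⌋ = ⌊64/7⌋ = 9.
Step 4: Compare |C| = 8 to 9: satisfied.
The claimed |C| lies below the Hamming bound.


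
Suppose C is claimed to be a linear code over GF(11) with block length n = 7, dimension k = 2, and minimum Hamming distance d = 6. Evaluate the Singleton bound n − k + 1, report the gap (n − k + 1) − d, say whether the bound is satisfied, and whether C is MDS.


Singleton RHS = n − k + 1 = 6, slack = 0, bound satisfied, MDS.

Singleton bound: d ≤ n − k + 1.
Here n = 7, k = 2, so n − k + 1 = 6.
Given d = 6, check d ≤ 6: YES.
Slack = (n − k + 1) − d = 0.
The code is MDS (slack = 0).
Description: the claimed parameters are [7, 2, 6]_11; such a code would be MDS (meets Singleton bound).


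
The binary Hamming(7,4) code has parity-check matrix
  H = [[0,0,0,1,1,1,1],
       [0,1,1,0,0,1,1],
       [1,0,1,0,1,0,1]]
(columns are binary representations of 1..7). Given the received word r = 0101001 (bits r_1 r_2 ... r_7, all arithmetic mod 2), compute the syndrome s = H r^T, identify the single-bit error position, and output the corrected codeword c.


s = (0, 0, 1)^T, error position = 1, corrected codeword c = 1101001

Compute s = H r^T mod 2 one row at a time:
  s_1 = 1 + 0 + 0 + 1 = 2 ≡ 0 (mod 2).
  s_2 = 1 + 0 + 0 + 1 = 2 ≡ 0 (mod 2).
  s_3 = 0 + 0 + 0 + 1 = 1 ≡ 1 (mod 2).
s = (0, 0, 1)^T — this equals column 1 of H (binary 001), so error is at position 1.
Correct: flip bit 1 of r = 0101001 to get c = 1101001.


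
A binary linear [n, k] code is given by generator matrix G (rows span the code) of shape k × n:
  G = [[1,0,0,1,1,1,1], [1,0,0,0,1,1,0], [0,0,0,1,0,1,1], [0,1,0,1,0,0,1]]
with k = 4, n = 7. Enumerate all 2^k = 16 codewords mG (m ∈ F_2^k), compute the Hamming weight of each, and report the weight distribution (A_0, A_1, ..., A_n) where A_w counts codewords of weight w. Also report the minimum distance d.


Weight distribution: A_0 = 1, A_1 = 2, A_2 = 3, A_3 = 4, A_4 = 3, A_5 = 2, A_6 = 1. Minimum distance d = 1.

Enumerate all 2^4 = 16 messages m ∈ F_2^4.
For each, compute codeword c = mG in F_2^7, then tally its weight.
  m = 0000 → c = 0000000, weight = 0.
  m = 1000 → c = 1001111, weight = 5.
  m = 0100 → c = 1000110, weight = 3.
  m = 1100 → c = 0001001, weight = 2.
  m = 0010 → c = 0001011, weight = 3.
  m = 1010 → c = 1000100, weight = 2.
  m = 0110 → c = 1001101, weight = 4.
  m = 1110 → c = 0000010, weight = 1.
  m = 0001 → c = 0101001, weight = 3.
  m = 1001 → c = 1100110, weight = 4.
  m = 0101 → c = 1101111, weight = 6.
  m = 1101 → c = 0100000, weight = 1.
  m = 0011 → c = 0100010, weight = 2.
  m = 1011 → c = 1101101, weight = 5.
  m = 0111 → c = 1100100, weight = 3.
  m = 1111 → c = 0101011, weight = 4.
Tally weights:
  weight 0: 1 codewords.
  weight 1: 2 codewords.
  weight 2: 3 codewords.
  weight 3: 4 codewords.
  weight 4: 3 codewords.
  weight 5: 2 codewords.
  weight 6: 1 codewords.
Minimum distance d = smallest w > 0 with A_w > 0 = 1.
Sanity: Σ A_w = 16 = 2^4 = 16 ✓.


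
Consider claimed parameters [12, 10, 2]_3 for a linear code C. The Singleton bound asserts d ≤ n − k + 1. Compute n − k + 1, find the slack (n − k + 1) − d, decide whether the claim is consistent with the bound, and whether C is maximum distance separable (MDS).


Singleton RHS = n − k + 1 = 3, slack = 1, bound satisfied, not MDS.

Singleton bound: d ≤ n − k + 1.
Here n = 12, k = 10, so n − k + 1 = 3.
Given d = 2, check d ≤ 3: YES.
Slack = (n − k + 1) − d = 1.
The code is NOT MDS (slack = 1 > 0).
Description: the claimed parameters are [12, 10, 2]_3; such a code would be non-MDS.


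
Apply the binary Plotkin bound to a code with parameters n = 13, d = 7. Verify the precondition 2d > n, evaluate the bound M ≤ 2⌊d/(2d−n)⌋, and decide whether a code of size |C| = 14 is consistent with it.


Plotkin bound M ≤ 14; given |C| = 14 ≤ bound (satisfied).

Check applicability: 2d = 14, n = 13.
2d − n = 1 > 0, so Plotkin applies.
Compute d/(2d−n) = 7/1 ≈ 7.0000.
⌊d/(2d−n)⌋ = 7.
Plotkin bound: M ≤ 2·7 = 14.
Given |C| = 14, check: satisfied.
This |C| is at the Plotkin bound.


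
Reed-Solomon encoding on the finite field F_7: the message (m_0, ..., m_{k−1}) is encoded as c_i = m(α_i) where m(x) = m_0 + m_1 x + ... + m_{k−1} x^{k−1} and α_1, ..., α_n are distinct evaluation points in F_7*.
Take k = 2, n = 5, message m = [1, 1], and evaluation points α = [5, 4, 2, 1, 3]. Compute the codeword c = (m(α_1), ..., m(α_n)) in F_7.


c = [6, 5, 3, 2, 4]

Message polynomial: m(x) = 1 + 1·x (mod 7).
For each evaluation point α_i, compute m(α_i) mod 7:
  α_1 = 5: Horner steps 1 → 6, so m(5) = 6.
  α_2 = 4: Horner steps 1 → 5, so m(4) = 5.
  α_3 = 2: Horner steps 1 → 3, so m(2) = 3.
  α_4 = 1: Horner steps 1 → 2, so m(1) = 2.
  α_5 = 3: Horner steps 1 → 4, so m(3) = 4.
Codeword c = [6, 5, 3, 2, 4] ∈ F_7^5.


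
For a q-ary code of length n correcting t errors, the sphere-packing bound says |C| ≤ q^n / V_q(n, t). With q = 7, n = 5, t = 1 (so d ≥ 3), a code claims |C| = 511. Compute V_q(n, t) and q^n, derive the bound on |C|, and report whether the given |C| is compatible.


V_q(n, t) = 31, q^n = 16807, Hamming bound = 542, |C| = 511 ≤ bound (satisfied).

Step 1: Compute V_q(n, t) = Σ_{j=0}^1 C(n, j) (q−1)^j.
  j = 0: C(5,0)·(6)^0 = 1·1 = 1.
  j = 1: C(5,1)·(6)^1 = 5·6 = 30.
  V_q(n, t) = 1 + 30 = 31.
Step 2: q^n = 7^5 = 16807.
Step 3: Hamming bound ⌊q^n / V_q(n,t)⌋ = ⌊16807/31⌋ = 542.
Step 4: Compare |C| = 511 to 542: satisfied.
The claimed |C| lies below the Hamming bound.


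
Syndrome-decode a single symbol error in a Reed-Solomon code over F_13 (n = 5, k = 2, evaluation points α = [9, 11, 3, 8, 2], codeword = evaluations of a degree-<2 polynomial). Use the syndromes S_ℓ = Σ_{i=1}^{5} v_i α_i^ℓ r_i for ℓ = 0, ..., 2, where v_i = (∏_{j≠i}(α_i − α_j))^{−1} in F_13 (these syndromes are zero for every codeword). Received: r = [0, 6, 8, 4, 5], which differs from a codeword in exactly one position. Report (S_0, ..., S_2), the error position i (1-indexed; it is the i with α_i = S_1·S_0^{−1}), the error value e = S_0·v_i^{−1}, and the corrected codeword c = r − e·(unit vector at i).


S = (6, 9, 7), error at position 4, error magnitude e = 7, c = [0, 6, 8, 10, 5].

Step 1: column multipliers v_i = (∏_{j≠i}(α_i − α_j))^{−1} mod 13.
  i = 1 (α = 9): (9−11)(9−3)(9−8)(9−2) = (−2)·6·1·7 = −84 ≡ 7, so v_1 = 7^{−1} = 2 (mod 13).
  i = 2 (α = 11): (11−9)(11−3)(11−8)(11−2) = 2·8·3·9 = 432 ≡ 3, so v_2 = 3^{−1} = 9 (mod 13).
  i = 3 (α = 3): (3−9)(3−11)(3−8)(3−2) = (−6)·(−8)·(−5)·1 = −240 ≡ 7, so v_3 = 7^{−1} = 2 (mod 13).
  i = 4 (α = 8): (8−9)(8−11)(8−3)(8−2) = (−1)·(−3)·5·6 = 90 ≡ 12, so v_4 = 12^{−1} = 12 (mod 13).
  i = 5 (α = 2): (2−9)(2−11)(2−3)(2−8) = (−7)·(−9)·(−1)·(−6) = 378 ≡ 1, so v_5 = 1^{−1} = 1 (mod 13).
  v = [2, 9, 2, 12, 1].
Step 2: syndromes of r = [0, 6, 8, 4, 5] (all sums mod 13).
  S_0 = Σ v_i r_i = 2·0 + 9·6 + 2·8 + 12·4 + 1·5 = 123 ≡ 6.
  S_1 = Σ v_i α_i r_i = 2·9·0 + 9·11·6 + 2·3·8 + 12·8·4 + 1·2·5 = 1036 ≡ 9.
  α_i^2 mod 13 = [3, 4, 9, 12, 4].
  S_2 = Σ v_i α_i^2 r_i = 2·3·0 + 9·4·6 + 2·9·8 + 12·12·4 + 1·4·5 = 956 ≡ 7.
  S = (6, 9, 7) ≠ 0, so r is not a codeword (an error is present).
Step 3: locate the error. For a single error e at position i, S_ℓ = v_i·e·α_i^ℓ, so α_err = S_1/S_0.
  S_0^{−1} = 6^{−1} = 11 (mod 13), so α_err = 9·11 = 99 ≡ 8 = α_4. Error position i = 4.
  Consistency check: S_2/S_1 = 7·3 = 21 ≡ 8 = α_err ✓ (single-error assumption holds).
Step 4: error magnitude e = S_0/v_4 = S_0·∏_{j≠4}(α_4 − α_j) = 6·12 = 72 ≡ 7 (mod 13).
Step 5: correct position 4: c_4 = r_4 − e = 4 − 7 ≡ 10 (mod 13). Hence c = [0, 6, 8, 10, 5].
  Check: interpolating c through the α_i gives m(x) = 12 + 3·x (degree < 2) with m(α_i) = c_i for every i, so c is indeed a codeword.


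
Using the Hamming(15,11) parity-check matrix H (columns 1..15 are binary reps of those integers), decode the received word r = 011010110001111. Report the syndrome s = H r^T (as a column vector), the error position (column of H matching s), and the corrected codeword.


s = (1, 0, 1, 1)^T, error position = 11, corrected codeword c = 011010110011111

Compute s = H r^T mod 2 one row at a time:
  s_1 = 1 + 0 + 0 + 0 + 1 + 1 + 1 + 1 = 5 ≡ 1 (mod 2).
  s_2 = 0 + 1 + 0 + 1 + 1 + 1 + 1 + 1 = 6 ≡ 0 (mod 2).
  s_3 = 1 + 1 + 0 + 1 + 0 + 0 + 1 + 1 = 5 ≡ 1 (mod 2).
  s_4 = 0 + 1 + 1 + 1 + 0 + 0 + 1 + 1 = 5 ≡ 1 (mod 2).
s = (1, 0, 1, 1)^T — this equals column 11 of H (binary 1011), so error is at position 11.
Correct: flip bit 11 of r = 011010110001111 to get c = 011010110011111.


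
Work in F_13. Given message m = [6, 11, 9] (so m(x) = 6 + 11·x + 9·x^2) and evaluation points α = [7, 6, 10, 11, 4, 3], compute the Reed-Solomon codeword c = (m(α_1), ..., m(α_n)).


c = [4, 6, 2, 7, 12, 3]

Message polynomial: m(x) = 6 + 11·x + 9·x^2 (mod 13).
For each evaluation point α_i, compute m(α_i) mod 13:
  α_1 = 7: Horner steps 9 → 9 → 4, so m(7) = 4.
  α_2 = 6: Horner steps 9 → 0 → 6, so m(6) = 6.
  α_3 = 10: Horner steps 9 → 10 → 2, so m(10) = 2.
  α_4 = 11: Horner steps 9 → 6 → 7, so m(11) = 7.
  α_5 = 4: Horner steps 9 → 8 → 12, so m(4) = 12.
  α_6 = 3: Horner steps 9 → 12 → 3, so m(3) = 3.
Codeword c = [4, 6, 2, 7, 12, 3] ∈ F_13^6.


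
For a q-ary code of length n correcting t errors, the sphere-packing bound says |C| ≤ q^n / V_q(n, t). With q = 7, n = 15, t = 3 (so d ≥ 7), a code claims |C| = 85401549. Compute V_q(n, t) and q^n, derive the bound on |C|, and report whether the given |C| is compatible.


V_q(n, t) = 102151, q^n = 4747561509943, Hamming bound = 46475918, |C| = 85401549 > bound (violated).

Step 1: Compute V_q(n, t) = Σ_{j=0}^3 C(n, j) (q−1)^j.
  j = 0: C(15,0)·(6)^0 = 1·1 = 1.
  j = 1: C(15,1)·(6)^1 = 15·6 = 90.
  j = 2: C(15,2)·(6)^2 = 105·36 = 3780.
  j = 3: C(15,3)·(6)^3 = 455·216 = 98280.
  V_q(n, t) = 1 + 90 + 3780 + 98280 = 102151.
Step 2: q^n = 7^15 = 4747561509943.
Step 3: Hamming bound ⌊q^n / V_q(n,t)⌋ = ⌊4747561509943/102151⌋ = 46475918.
Step 4: Compare |C| = 85401549 to 46475918: violated.
The claimed |C| lies above the Hamming bound, so no 7-ary code of length 15 with d ≥ 7 can have 85401549 codewords.


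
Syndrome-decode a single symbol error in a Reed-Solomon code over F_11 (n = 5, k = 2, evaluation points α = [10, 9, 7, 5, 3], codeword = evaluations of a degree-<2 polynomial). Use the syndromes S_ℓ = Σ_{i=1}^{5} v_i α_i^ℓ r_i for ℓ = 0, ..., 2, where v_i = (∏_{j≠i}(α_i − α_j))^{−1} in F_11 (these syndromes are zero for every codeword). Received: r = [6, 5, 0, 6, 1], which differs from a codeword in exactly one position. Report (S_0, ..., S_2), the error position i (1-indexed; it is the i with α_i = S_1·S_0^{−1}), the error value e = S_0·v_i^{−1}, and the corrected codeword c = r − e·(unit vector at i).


S = (8, 3, 8), error at position 1, error magnitude e = 4, c = [2, 5, 0, 6, 1].

Step 1: column multipliers v_i = (∏_{j≠i}(α_i − α_j))^{−1} mod 11.
  i = 1 (α = 10): (10−9)(10−7)(10−5)(10−3) = 1·3·5·7 = 105 ≡ 6, so v_1 = 6^{−1} = 2 (mod 11).
  i = 2 (α = 9): (9−10)(9−7)(9−5)(9−3) = (−1)·2·4·6 = −48 ≡ 7, so v_2 = 7^{−1} = 8 (mod 11).
  i = 3 (α = 7): (7−10)(7−9)(7−5)(7−3) = (−3)·(−2)·2·4 = 48 ≡ 4, so v_3 = 4^{−1} = 3 (mod 11).
  i = 4 (α = 5): (5−10)(5−9)(5−7)(5−3) = (−5)·(−4)·(−2)·2 = −80 ≡ 8, so v_4 = 8^{−1} = 7 (mod 11).
  i = 5 (α = 3): (3−10)(3−9)(3−7)(3−5) = (−7)·(−6)·(−4)·(−2) = 336 ≡ 6, so v_5 = 6^{−1} = 2 (mod 11).
  v = [2, 8, 3, 7, 2].
Step 2: syndromes of r = [6, 5, 0, 6, 1] (all sums mod 11).
  S_0 = Σ v_i r_i = 2·6 + 8·5 + 3·0 + 7·6 + 2·1 = 96 ≡ 8.
  S_1 = Σ v_i α_i r_i = 2·10·6 + 8·9·5 + 3·7·0 + 7·5·6 + 2·3·1 = 696 ≡ 3.
  α_i^2 mod 11 = [1, 4, 5, 3, 9].
  S_2 = Σ v_i α_i^2 r_i = 2·1·6 + 8·4·5 + 3·5·0 + 7·3·6 + 2·9·1 = 316 ≡ 8.
  S = (8, 3, 8) ≠ 0, so r is not a codeword (an error is present).
Step 3: locate the error. For a single error e at position i, S_ℓ = v_i·e·α_i^ℓ, so α_err = S_1/S_0.
  S_0^{−1} = 8^{−1} = 7 (mod 11), so α_err = 3·7 = 21 ≡ 10 = α_1. Error position i = 1.
  Consistency check: S_2/S_1 = 8·4 = 32 ≡ 10 = α_err ✓ (single-error assumption holds).
Step 4: error magnitude e = S_0/v_1 = S_0·∏_{j≠1}(α_1 − α_j) = 8·6 = 48 ≡ 4 (mod 11).
Step 5: correct position 1: c_1 = r_1 − e = 6 − 4 ≡ 2 (mod 11). Hence c = [2, 5, 0, 6, 1].
  Check: interpolating c through the α_i gives m(x) = 10 + 8·x (degree < 2) with m(α_i) = c_i for every i, so c is indeed a codeword.


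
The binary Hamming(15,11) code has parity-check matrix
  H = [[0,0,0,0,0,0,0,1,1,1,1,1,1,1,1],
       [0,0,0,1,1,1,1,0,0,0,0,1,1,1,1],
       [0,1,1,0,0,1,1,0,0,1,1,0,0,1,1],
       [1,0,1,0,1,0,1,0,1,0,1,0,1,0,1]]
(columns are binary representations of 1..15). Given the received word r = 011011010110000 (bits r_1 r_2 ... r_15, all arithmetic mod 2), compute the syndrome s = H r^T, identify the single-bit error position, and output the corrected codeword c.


s = (1, 0, 1, 1)^T, error position = 11, corrected codeword c = 011011010100000

Compute s = H r^T mod 2 one row at a time:
  s_1 = 1 + 0 + 1 + 1 + 0 + 0 + 0 + 0 = 3 ≡ 1 (mod 2).
  s_2 = 0 + 1 + 1 + 0 + 0 + 0 + 0 + 0 = 2 ≡ 0 (mod 2).
  s_3 = 1 + 1 + 1 + 0 + 1 + 1 + 0 + 0 = 5 ≡ 1 (mod 2).
  s_4 = 0 + 1 + 1 + 0 + 0 + 1 + 0 + 0 = 3 ≡ 1 (mod 2).
s = (1, 0, 1, 1)^T — this equals column 11 of H (binary 1011), so error is at position 11.
Correct: flip bit 11 of r = 011011010110000 to get c = 011011010100000.


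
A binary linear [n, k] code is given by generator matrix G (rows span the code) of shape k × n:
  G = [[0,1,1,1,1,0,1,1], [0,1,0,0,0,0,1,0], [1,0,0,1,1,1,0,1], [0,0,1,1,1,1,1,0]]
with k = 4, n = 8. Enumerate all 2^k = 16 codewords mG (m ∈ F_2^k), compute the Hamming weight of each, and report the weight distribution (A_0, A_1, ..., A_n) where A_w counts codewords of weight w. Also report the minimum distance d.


Weight distribution: A_0 = 1, A_2 = 1, A_3 = 3, A_4 = 5, A_5 = 4, A_6 = 1, A_7 = 1. Minimum distance d = 2.

Enumerate all 2^4 = 16 messages m ∈ F_2^4.
For each, compute codeword c = mG in F_2^8, then tally its weight.
  m = 0000 → c = 00000000, weight = 0.
  m = 1000 → c = 01111011, weight = 6.
  m = 0100 → c = 01000010, weight = 2.
  m = 1100 → c = 00111001, weight = 4.
  m = 0010 → c = 10011101, weight = 5.
  m = 1010 → c = 11100110, weight = 5.
  m = 0110 → c = 11011111, weight = 7.
  m = 1110 → c = 10100100, weight = 3.
  m = 0001 → c = 00111110, weight = 5.
  m = 1001 → c = 01000101, weight = 3.
  m = 0101 → c = 01111100, weight = 5.
  m = 1101 → c = 00000111, weight = 3.
  m = 0011 → c = 10100011, weight = 4.
  m = 1011 → c = 11011000, weight = 4.
  m = 0111 → c = 11100001, weight = 4.
  m = 1111 → c = 10011010, weight = 4.
Tally weights:
  weight 0: 1 codewords.
  weight 2: 1 codewords.
  weight 3: 3 codewords.
  weight 4: 5 codewords.
  weight 5: 4 codewords.
  weight 6: 1 codewords.
  weight 7: 1 codewords.
Minimum distance d = smallest w > 0 with A_w > 0 = 2.
Sanity: Σ A_w = 16 = 2^4 = 16 ✓.


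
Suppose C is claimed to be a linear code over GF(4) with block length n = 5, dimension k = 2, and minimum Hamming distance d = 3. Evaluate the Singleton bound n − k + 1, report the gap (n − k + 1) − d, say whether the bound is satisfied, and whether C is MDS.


Singleton RHS = n − k + 1 = 4, slack = 1, bound satisfied, not MDS.

Singleton bound: d ≤ n − k + 1.
Here n = 5, k = 2, so n − k + 1 = 4.
Given d = 3, check d ≤ 4: YES.
Slack = (n − k + 1) − d = 1.
The code is NOT MDS (slack = 1 > 0).
Description: the claimed parameters are [5, 2, 3]_4; such a code would be non-MDS.


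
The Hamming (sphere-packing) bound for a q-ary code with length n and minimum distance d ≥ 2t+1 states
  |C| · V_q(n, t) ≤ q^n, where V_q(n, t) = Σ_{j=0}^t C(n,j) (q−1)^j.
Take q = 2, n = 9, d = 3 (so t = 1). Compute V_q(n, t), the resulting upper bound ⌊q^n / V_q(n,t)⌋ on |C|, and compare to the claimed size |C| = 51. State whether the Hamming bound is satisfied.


V_q(n, t) = 10, q^n = 512, Hamming bound = 51, |C| = 51 ≤ bound (satisfied).

Step 1: Compute V_q(n, t) = Σ_{j=0}^1 C(n, j) (q−1)^j.
  j = 0: C(9,0)·(1)^0 = 1·1 = 1.
  j = 1: C(9,1)·(1)^1 = 9·1 = 9.
  V_q(n, t) = 1 + 9 = 10.
Step 2: q^n = 2^9 = 512.
Step 3: Hamming bound ⌊q^n / V_q(n,t)⌋ = ⌊512/10⌋ = 51.
Step 4: Compare |C| = 51 to 51: satisfied.
The claimed |C| lies at the Hamming bound (tight).


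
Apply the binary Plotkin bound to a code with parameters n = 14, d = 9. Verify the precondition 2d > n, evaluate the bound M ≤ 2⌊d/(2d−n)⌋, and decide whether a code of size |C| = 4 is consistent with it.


Plotkin bound M ≤ 4; given |C| = 4 ≤ bound (satisfied).

Check applicability: 2d = 18, n = 14.
2d − n = 4 > 0, so Plotkin applies.
Compute d/(2d−n) = 9/4 ≈ 2.2500.
⌊d/(2d−n)⌋ = 2.
Plotkin bound: M ≤ 2·2 = 4.
Given |C| = 4, check: satisfied.
This |C| is at the Plotkin bound.


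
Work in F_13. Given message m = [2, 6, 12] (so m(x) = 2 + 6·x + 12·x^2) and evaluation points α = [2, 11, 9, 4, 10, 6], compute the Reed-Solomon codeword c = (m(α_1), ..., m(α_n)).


c = [10, 12, 1, 10, 1, 2]

Message polynomial: m(x) = 2 + 6·x + 12·x^2 (mod 13).
For each evaluation point α_i, compute m(α_i) mod 13:
  α_1 = 2: Horner steps 12 → 4 → 10, so m(2) = 10.
  α_2 = 11: Horner steps 12 → 8 → 12, so m(11) = 12.
  α_3 = 9: Horner steps 12 → 10 → 1, so m(9) = 1.
  α_4 = 4: Horner steps 12 → 2 → 10, so m(4) = 10.
  α_5 = 10: Horner steps 12 → 9 → 1, so m(10) = 1.
  α_6 = 6: Horner steps 12 → 0 → 2, so m(6) = 2.
Codeword c = [10, 12, 1, 10, 1, 2] ∈ F_13^6.


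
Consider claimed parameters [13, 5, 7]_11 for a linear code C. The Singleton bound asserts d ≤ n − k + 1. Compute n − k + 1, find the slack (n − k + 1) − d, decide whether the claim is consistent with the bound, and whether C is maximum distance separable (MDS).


Singleton RHS = n − k + 1 = 9, slack = 2, bound satisfied, not MDS.

Singleton bound: d ≤ n − k + 1.
Here n = 13, k = 5, so n − k + 1 = 9.
Given d = 7, check d ≤ 9: YES.
Slack = (n − k + 1) − d = 2.
The code is NOT MDS (slack = 2 > 0).
Description: the claimed parameters are [13, 5, 7]_11; such a code would be non-MDS.


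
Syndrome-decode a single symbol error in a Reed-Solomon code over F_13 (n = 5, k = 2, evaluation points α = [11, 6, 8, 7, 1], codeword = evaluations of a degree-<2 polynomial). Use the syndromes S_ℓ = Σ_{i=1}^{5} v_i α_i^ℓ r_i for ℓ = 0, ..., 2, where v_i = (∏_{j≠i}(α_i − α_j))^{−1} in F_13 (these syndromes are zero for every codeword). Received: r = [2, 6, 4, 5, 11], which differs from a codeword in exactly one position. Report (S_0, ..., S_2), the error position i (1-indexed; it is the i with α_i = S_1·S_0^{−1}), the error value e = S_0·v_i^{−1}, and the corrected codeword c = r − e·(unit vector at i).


S = (7, 12, 2), error at position 1, error magnitude e = 1, c = [1, 6, 4, 5, 11].

Step 1: column multipliers v_i = (∏_{j≠i}(α_i − α_j))^{−1} mod 13.
  i = 1 (α = 11): (11−6)(11−8)(11−7)(11−1) = 5·3·4·10 = 600 ≡ 2, so v_1 = 2^{−1} = 7 (mod 13).
  i = 2 (α = 6): (6−11)(6−8)(6−7)(6−1) = (−5)·(−2)·(−1)·5 = −50 ≡ 2, so v_2 = 2^{−1} = 7 (mod 13).
  i = 3 (α = 8): (8−11)(8−6)(8−7)(8−1) = (−3)·2·1·7 = −42 ≡ 10, so v_3 = 10^{−1} = 4 (mod 13).
  i = 4 (α = 7): (7−11)(7−6)(7−8)(7−1) = (−4)·1·(−1)·6 = 24 ≡ 11, so v_4 = 11^{−1} = 6 (mod 13).
  i = 5 (α = 1): (1−11)(1−6)(1−8)(1−7) = (−10)·(−5)·(−7)·(−6) = 2100 ≡ 7, so v_5 = 7^{−1} = 2 (mod 13).
  v = [7, 7, 4, 6, 2].
Step 2: syndromes of r = [2, 6, 4, 5, 11] (all sums mod 13).
  S_0 = Σ v_i r_i = 7·2 + 7·6 + 4·4 + 6·5 + 2·11 = 124 ≡ 7.
  S_1 = Σ v_i α_i r_i = 7·11·2 + 7·6·6 + 4·8·4 + 6·7·5 + 2·1·11 = 766 ≡ 12.
  α_i^2 mod 13 = [4, 10, 12, 10, 1].
  S_2 = Σ v_i α_i^2 r_i = 7·4·2 + 7·10·6 + 4·12·4 + 6·10·5 + 2·1·11 = 990 ≡ 2.
  S = (7, 12, 2) ≠ 0, so r is not a codeword (an error is present).
Step 3: locate the error. For a single error e at position i, S_ℓ = v_i·e·α_i^ℓ, so α_err = S_1/S_0.
  S_0^{−1} = 7^{−1} = 2 (mod 13), so α_err = 12·2 = 24 ≡ 11 = α_1. Error position i = 1.
  Consistency check: S_2/S_1 = 2·12 = 24 ≡ 11 = α_err ✓ (single-error assumption holds).
Step 4: error magnitude e = S_0/v_1 = S_0·∏_{j≠1}(α_1 − α_j) = 7·2 = 14 ≡ 1 (mod 13).
Step 5: correct position 1: c_1 = r_1 − e = 2 − 1 ≡ 1 (mod 13). Hence c = [1, 6, 4, 5, 11].
  Check: interpolating c through the α_i gives m(x) = 12 + 12·x (degree < 2) with m(α_i) = c_i for every i, so c is indeed a codeword.


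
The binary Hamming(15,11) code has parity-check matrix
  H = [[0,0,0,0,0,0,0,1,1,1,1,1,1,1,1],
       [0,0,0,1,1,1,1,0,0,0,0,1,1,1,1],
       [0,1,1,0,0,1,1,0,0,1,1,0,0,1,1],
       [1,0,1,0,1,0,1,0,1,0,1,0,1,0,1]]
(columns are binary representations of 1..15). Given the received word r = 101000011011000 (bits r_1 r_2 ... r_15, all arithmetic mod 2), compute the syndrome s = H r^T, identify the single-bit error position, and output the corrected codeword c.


s = (0, 1, 0, 0)^T, error position = 4, corrected codeword c = 101100011011000

Compute s = H r^T mod 2 one row at a time:
  s_1 = 1 + 1 + 0 + 1 + 1 + 0 + 0 + 0 = 4 ≡ 0 (mod 2).
  s_2 = 0 + 0 + 0 + 0 + 1 + 0 + 0 + 0 = 1 ≡ 1 (mod 2).
  s_3 = 0 + 1 + 0 + 0 + 0 + 1 + 0 + 0 = 2 ≡ 0 (mod 2).
  s_4 = 1 + 1 + 0 + 0 + 1 + 1 + 0 + 0 = 4 ≡ 0 (mod 2).
s = (0, 1, 0, 0)^T — this equals column 4 of H (binary 0100), so error is at position 4.
Correct: flip bit 4 of r = 101000011011000 to get c = 101100011011000.


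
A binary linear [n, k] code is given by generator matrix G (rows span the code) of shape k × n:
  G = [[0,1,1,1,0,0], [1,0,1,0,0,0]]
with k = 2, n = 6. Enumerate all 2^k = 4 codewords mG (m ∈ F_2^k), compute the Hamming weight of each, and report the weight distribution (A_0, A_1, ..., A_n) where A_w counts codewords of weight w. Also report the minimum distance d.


Weight distribution: A_0 = 1, A_2 = 1, A_3 = 2. Minimum distance d = 2.

Enumerate all 2^2 = 4 messages m ∈ F_2^2.
For each, compute codeword c = mG in F_2^6, then tally its weight.
  m = 00 → c = 000000, weight = 0.
  m = 10 → c = 011100, weight = 3.
  m = 01 → c = 101000, weight = 2.
  m = 11 → c = 110100, weight = 3.
Tally weights:
  weight 0: 1 codewords.
  weight 2: 1 codewords.
  weight 3: 2 codewords.
Minimum distance d = smallest w > 0 with A_w > 0 = 2.
Sanity: Σ A_w = 4 = 2^2 = 4 ✓.


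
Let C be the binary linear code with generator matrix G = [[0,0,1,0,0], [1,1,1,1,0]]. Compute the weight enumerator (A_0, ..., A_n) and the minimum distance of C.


Weight distribution: A_0 = 1, A_1 = 1, A_3 = 1, A_4 = 1. Minimum distance d = 1.

Enumerate all 2^2 = 4 messages m ∈ F_2^2.
For each, compute codeword c = mG in F_2^5, then tally its weight.
  m = 00 → c = 00000, weight = 0.
  m = 10 → c = 00100, weight = 1.
  m = 01 → c = 11110, weight = 4.
  m = 11 → c = 11010, weight = 3.
Tally weights:
  weight 0: 1 codewords.
  weight 1: 1 codewords.
  weight 3: 1 codewords.
  weight 4: 1 codewords.
Minimum distance d = smallest w > 0 with A_w > 0 = 1.
Sanity: Σ A_w = 4 = 2^2 = 4 ✓.


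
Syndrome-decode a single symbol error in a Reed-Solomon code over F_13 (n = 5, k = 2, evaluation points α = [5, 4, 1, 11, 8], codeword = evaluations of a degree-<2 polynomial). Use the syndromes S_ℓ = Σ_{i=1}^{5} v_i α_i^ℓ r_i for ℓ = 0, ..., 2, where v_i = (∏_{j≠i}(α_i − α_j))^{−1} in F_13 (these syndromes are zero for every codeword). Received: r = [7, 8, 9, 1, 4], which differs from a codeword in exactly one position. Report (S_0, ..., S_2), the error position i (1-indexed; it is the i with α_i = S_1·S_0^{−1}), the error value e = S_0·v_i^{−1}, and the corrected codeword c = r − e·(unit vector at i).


S = (3, 3, 3), error at position 3, error magnitude e = 11, c = [7, 8, 11, 1, 4].

Step 1: column multipliers v_i = (∏_{j≠i}(α_i − α_j))^{−1} mod 13.
  i = 1 (α = 5): (5−4)(5−1)(5−11)(5−8) = 1·4·(−6)·(−3) = 72 ≡ 7, so v_1 = 7^{−1} = 2 (mod 13).
  i = 2 (α = 4): (4−5)(4−1)(4−11)(4−8) = (−1)·3·(−7)·(−4) = −84 ≡ 7, so v_2 = 7^{−1} = 2 (mod 13).
  i = 3 (α = 1): (1−5)(1−4)(1−11)(1−8) = (−4)·(−3)·(−10)·(−7) = 840 ≡ 8, so v_3 = 8^{−1} = 5 (mod 13).
  i = 4 (α = 11): (11−5)(11−4)(11−1)(11−8) = 6·7·10·3 = 1260 ≡ 12, so v_4 = 12^{−1} = 12 (mod 13).
  i = 5 (α = 8): (8−5)(8−4)(8−1)(8−11) = 3·4·7·(−3) = −252 ≡ 8, so v_5 = 8^{−1} = 5 (mod 13).
  v = [2, 2, 5, 12, 5].
Step 2: syndromes of r = [7, 8, 9, 1, 4] (all sums mod 13).
  S_0 = Σ v_i r_i = 2·7 + 2·8 + 5·9 + 12·1 + 5·4 = 107 ≡ 3.
  S_1 = Σ v_i α_i r_i = 2·5·7 + 2·4·8 + 5·1·9 + 12·11·1 + 5·8·4 = 471 ≡ 3.
  α_i^2 mod 13 = [12, 3, 1, 4, 12].
  S_2 = Σ v_i α_i^2 r_i = 2·12·7 + 2·3·8 + 5·1·9 + 12·4·1 + 5·12·4 = 549 ≡ 3.
  S = (3, 3, 3) ≠ 0, so r is not a codeword (an error is present).
Step 3: locate the error. For a single error e at position i, S_ℓ = v_i·e·α_i^ℓ, so α_err = S_1/S_0.
  S_0^{−1} = 3^{−1} = 9 (mod 13), so α_err = 3·9 = 27 ≡ 1 = α_3. Error position i = 3.
  Consistency check: S_2/S_1 = 3·9 = 27 ≡ 1 = α_err ✓ (single-error assumption holds).
Step 4: error magnitude e = S_0/v_3 = S_0·∏_{j≠3}(α_3 − α_j) = 3·8 = 24 ≡ 11 (mod 13).
Step 5: correct position 3: c_3 = r_3 − e = 9 − 11 ≡ 11 (mod 13). Hence c = [7, 8, 11, 1, 4].
  Check: interpolating c through the α_i gives m(x) = 12 + 12·x (degree < 2) with m(α_i) = c_i for every i, so c is indeed a codeword.


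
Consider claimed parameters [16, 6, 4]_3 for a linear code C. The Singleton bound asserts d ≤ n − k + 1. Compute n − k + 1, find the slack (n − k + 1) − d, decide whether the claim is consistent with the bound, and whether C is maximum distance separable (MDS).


Singleton RHS = n − k + 1 = 11, slack = 7, bound satisfied, not MDS.

Singleton bound: d ≤ n − k + 1.
Here n = 16, k = 6, so n − k + 1 = 11.
Given d = 4, check d ≤ 11: YES.
Slack = (n − k + 1) − d = 7.
The code is NOT MDS (slack = 7 > 0).
Description: the claimed parameters are [16, 6, 4]_3; such a code would be non-MDS.
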